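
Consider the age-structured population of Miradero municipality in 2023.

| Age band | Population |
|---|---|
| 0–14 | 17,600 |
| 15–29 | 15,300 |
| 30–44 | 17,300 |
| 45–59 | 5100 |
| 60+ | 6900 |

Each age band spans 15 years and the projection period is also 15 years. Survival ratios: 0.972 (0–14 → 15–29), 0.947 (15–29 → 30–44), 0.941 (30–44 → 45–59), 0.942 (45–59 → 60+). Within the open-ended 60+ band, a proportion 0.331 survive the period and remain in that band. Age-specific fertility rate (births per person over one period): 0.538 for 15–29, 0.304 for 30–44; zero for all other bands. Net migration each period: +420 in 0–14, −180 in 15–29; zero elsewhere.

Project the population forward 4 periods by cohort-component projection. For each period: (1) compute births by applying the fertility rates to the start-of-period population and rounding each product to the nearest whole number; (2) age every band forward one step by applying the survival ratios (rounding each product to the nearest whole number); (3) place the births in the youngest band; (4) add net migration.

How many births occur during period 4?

Period 1.
Births: 15300 × 0.538 = 8231, 17300 × 0.304 = 5259 → 13490
15–29: 17600 × 0.972 = 17107
30–44: 15300 × 0.947 = 14489
45–59: 17300 × 0.941 = 16279
60+: 5100 × 0.942 + 6900 × 0.331 = 4804 + 2284 = 7088
Net migration: 0–14 + 420 → 13910; 15–29 − 180 → 16927
Population now: 0–14=13910, 15–29=16927, 30–44=14489, 45–59=16279, 60+=7088
Period 2.
Births: 16927 × 0.538 = 9107, 14489 × 0.304 = 4405 → 13512
15–29: 13910 × 0.972 = 13521
30–44: 16927 × 0.947 = 16030
45–59: 14489 × 0.941 = 13634
60+: 16279 × 0.942 + 7088 × 0.331 = 15335 + 2346 = 17681
Net migration: 0–14 + 420 → 13932; 15–29 − 180 → 13341
Population now: 0–14=13932, 15–29=13341, 30–44=16030, 45–59=13634, 60+=17681
Period 3.
Births: 13341 × 0.538 = 7177, 16030 × 0.304 = 4873 → 12050
15–29: 13932 × 0.972 = 13542
30–44: 13341 × 0.947 = 12634
45–59: 16030 × 0.941 = 15084
60+: 13634 × 0.942 + 17681 × 0.331 = 12843 + 5852 = 18695
Net migration: 0–14 + 420 → 12470; 15–29 − 180 → 13362
Population now: 0–14=12470, 15–29=13362, 30–44=12634, 45–59=15084, 60+=18695
Period 4.
Births: 13362 × 0.538 = 7189, 12634 × 0.304 = 3841 → 11030
15–29: 12470 × 0.972 = 12121
30–44: 13362 × 0.947 = 12654
45–59: 12634 × 0.941 = 11889
60+: 15084 × 0.942 + 18695 × 0.331 = 14209 + 6188 = 20397
Net migration: 0–14 + 420 → 11450; 15–29 − 180 → 11941
Population now: 0–14=11450, 15–29=11941, 30–44=12654, 45–59=11889, 60+=20397

11030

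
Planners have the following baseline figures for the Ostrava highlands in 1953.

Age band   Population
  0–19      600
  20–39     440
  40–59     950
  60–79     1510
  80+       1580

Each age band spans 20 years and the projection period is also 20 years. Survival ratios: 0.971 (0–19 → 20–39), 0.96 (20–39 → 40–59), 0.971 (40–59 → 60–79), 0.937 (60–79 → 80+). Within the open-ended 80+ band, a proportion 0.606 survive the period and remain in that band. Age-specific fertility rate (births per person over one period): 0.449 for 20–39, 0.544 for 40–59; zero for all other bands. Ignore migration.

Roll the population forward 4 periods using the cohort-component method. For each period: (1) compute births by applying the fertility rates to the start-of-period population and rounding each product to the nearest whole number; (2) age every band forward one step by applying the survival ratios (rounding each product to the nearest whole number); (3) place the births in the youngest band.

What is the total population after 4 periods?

3869

Let group 1 be 0–19 through group 5 = 80+.
Period 1.
Births: 440 × 0.449 = 198  |  950 × 0.544 = 517 → total 715
Group 2: 600 × 0.971 = 583
Group 3: 440 × 0.96 = 422
Group 4: 950 × 0.971 = 922
Group 5: 1510 × 0.937 + 1580 × 0.606 = 1415 + 957 = 2372
Giving 715 / 583 / 422 / 922 / 2372.
Period 2.
Births: 583 × 0.449 = 262  |  422 × 0.544 = 230 → total 492
Group 2: 715 × 0.971 = 694
Group 3: 583 × 0.96 = 560
Group 4: 422 × 0.971 = 410
Group 5: 922 × 0.937 + 2372 × 0.606 = 864 + 1437 = 2301
Giving 492 / 694 / 560 / 410 / 2301.
Period 3.
Births: 694 × 0.449 = 312  |  560 × 0.544 = 305 → total 617
Group 2: 492 × 0.971 = 478
Group 3: 694 × 0.96 = 666
Group 4: 560 × 0.971 = 544
Group 5: 410 × 0.937 + 2301 × 0.606 = 384 + 1394 = 1778
Giving 617 / 478 / 666 / 544 / 1778.
Period 4.
Births: 478 × 0.449 = 215  |  666 × 0.544 = 362 → total 577
Group 2: 617 × 0.971 = 599
Group 3: 478 × 0.96 = 459
Group 4: 666 × 0.971 = 647
Group 5: 544 × 0.937 + 1778 × 0.606 = 510 + 1077 = 1587
Giving 577 / 599 / 459 / 647 / 1587.
Total after period 4: 577 + 599 + 459 + 647 + 1587 = 3869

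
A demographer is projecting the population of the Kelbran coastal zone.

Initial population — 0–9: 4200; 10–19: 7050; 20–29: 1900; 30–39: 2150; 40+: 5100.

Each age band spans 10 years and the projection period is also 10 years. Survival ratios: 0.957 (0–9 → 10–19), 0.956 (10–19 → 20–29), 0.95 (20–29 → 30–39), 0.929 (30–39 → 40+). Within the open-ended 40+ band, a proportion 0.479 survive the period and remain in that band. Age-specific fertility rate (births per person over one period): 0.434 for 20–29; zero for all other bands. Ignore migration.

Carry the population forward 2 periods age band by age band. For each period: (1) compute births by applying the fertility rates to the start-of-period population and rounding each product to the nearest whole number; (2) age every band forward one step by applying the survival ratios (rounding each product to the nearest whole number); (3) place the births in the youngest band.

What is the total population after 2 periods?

17764

Numbering the bands 1..5 from youngest to oldest:
Period 1.
Births: 1900 * 0.434 = 825
Band 2: 4200 * 0.957 = 4019
Band 3: 7050 * 0.956 = 6740
Band 4: 1900 * 0.95 = 1805
Band 5: 2150 * 0.929 + 5100 * 0.479 = 1997 + 2443 = 4440
→ [825, 4019, 6740, 1805, 4440]
Period 2.
Births: 6740 * 0.434 = 2925
Band 2: 825 * 0.957 = 790
Band 3: 4019 * 0.956 = 3842
Band 4: 6740 * 0.95 = 6403
Band 5: 1805 * 0.929 + 4440 * 0.479 = 1677 + 2127 = 3804
→ [2925, 790, 3842, 6403, 3804]
Total after period 2: 2925 + 790 + 3842 + 6403 + 3804 = 17764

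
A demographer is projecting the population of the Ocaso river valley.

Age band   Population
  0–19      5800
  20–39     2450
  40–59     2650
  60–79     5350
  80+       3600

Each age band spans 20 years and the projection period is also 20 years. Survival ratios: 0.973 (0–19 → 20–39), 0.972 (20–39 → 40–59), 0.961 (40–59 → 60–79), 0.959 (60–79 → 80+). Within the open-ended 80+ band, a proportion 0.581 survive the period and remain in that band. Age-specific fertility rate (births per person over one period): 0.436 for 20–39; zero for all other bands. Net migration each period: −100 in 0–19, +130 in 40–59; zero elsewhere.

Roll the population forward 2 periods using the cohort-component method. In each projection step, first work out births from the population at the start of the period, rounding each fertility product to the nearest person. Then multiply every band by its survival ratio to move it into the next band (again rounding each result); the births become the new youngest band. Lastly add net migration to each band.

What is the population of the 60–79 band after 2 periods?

2413

Period 1:
Births: 2450 × 0.436 = 1068
20–39: 5800 × 0.973 = 5643
40–59: 2450 × 0.972 = 2381
60–79: 2650 × 0.961 = 2547
80+: 5350 × 0.959 + 3600 × 0.581 = 5131 + 2092 = 7223
Net migration: 0–19 − 100 → 968; 40–59 + 130 → 2511
→ [968, 5643, 2511, 2547, 7223]
Period 2:
Births: 5643 × 0.436 = 2460
20–39: 968 × 0.973 = 942
40–59: 5643 × 0.972 = 5485
60–79: 2511 × 0.961 = 2413
80+: 2547 × 0.959 + 7223 × 0.581 = 2443 + 4197 = 6640
Net migration: 0–19 − 100 → 2360; 40–59 + 130 → 5615
→ [2360, 942, 5615, 2413, 6640]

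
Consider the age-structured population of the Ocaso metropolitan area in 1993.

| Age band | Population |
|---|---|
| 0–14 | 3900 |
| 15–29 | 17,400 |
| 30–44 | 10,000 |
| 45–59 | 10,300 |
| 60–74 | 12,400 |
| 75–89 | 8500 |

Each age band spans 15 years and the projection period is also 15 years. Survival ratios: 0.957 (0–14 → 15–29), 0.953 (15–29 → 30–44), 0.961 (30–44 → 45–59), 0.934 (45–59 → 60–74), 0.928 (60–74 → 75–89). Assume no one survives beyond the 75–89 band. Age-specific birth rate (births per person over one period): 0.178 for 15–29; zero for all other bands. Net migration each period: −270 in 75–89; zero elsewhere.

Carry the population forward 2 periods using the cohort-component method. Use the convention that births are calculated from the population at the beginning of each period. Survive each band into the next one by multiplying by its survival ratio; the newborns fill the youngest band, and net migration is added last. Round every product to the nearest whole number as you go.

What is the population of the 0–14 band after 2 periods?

Numbering the groups 1..6 from youngest to oldest:
After projecting period 1:
Births: 17400 × 0.178 = 3097
Group 2: 3900 × 0.957 = 3732
Group 3: 17400 × 0.953 = 16582
Group 4: 10000 × 0.961 = 9610
Group 5: 10300 × 0.934 = 9620
Group 6: 12400 × 0.928 = 11507
Net migration: Group 6 − 270 → 11237
Giving 3097 / 3732 / 16582 / 9610 / 9620 / 11237.
After projecting period 2:
Births: 3732 × 0.178 = 664
Group 2: 3097 × 0.957 = 2964
Group 3: 3732 × 0.953 = 3557
Group 4: 16582 × 0.961 = 15935
Group 5: 9610 × 0.934 = 8976
Group 6: 9620 × 0.928 = 8927
Net migration: Group 6 − 270 → 8657
Giving 664 / 2964 / 3557 / 15935 / 8976 / 8657.

664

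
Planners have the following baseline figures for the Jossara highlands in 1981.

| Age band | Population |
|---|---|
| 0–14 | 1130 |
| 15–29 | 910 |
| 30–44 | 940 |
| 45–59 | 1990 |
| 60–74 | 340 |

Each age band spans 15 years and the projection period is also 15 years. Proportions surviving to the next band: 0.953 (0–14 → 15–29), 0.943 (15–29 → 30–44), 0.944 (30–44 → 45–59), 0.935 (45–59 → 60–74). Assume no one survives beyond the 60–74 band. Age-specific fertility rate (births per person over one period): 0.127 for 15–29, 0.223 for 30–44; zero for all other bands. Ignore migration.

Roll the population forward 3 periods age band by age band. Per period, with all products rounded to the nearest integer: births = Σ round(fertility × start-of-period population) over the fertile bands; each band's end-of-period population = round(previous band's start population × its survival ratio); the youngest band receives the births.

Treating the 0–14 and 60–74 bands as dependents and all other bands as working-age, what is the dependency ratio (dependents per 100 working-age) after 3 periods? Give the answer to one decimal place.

[period 1]
Births: 910 × 0.127 = 116  |  940 × 0.223 = 210 → total 326
15–29: 1130 × 0.953 = 1077
30–44: 910 × 0.943 = 858
45–59: 940 × 0.944 = 887
60–74: 1990 × 0.935 = 1861
Giving 326 / 1077 / 858 / 887 / 1861.
[period 2]
Births: 1077 × 0.127 = 137  |  858 × 0.223 = 191 → total 328
15–29: 326 × 0.953 = 311
30–44: 1077 × 0.943 = 1016
45–59: 858 × 0.944 = 810
60–74: 887 × 0.935 = 829
Giving 328 / 311 / 1016 / 810 / 829.
[period 3]
Births: 311 × 0.127 = 39  |  1016 × 0.223 = 227 → total 266
15–29: 328 × 0.953 = 313
30–44: 311 × 0.943 = 293
45–59: 1016 × 0.944 = 959
60–74: 810 × 0.935 = 757
Giving 266 / 313 / 293 / 959 / 757.
Dependents (band 0–14 + band 60–74) = 266 + 757 = 1023; working-age = 1565; ratio = 1023/1565 × 100 = 65.4

65.4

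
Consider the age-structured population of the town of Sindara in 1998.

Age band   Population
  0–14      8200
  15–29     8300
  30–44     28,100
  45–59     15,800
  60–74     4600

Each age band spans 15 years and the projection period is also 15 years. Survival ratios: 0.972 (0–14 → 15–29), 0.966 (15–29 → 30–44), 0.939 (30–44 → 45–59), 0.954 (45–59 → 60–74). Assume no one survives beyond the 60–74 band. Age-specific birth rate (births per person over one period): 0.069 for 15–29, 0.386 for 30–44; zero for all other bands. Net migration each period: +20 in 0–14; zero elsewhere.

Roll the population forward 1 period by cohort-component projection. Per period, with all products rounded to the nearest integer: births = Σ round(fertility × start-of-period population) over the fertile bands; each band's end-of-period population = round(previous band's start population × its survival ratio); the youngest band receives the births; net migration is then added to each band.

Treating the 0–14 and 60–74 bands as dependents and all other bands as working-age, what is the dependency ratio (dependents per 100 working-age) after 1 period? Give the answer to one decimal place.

62.6

[period 1]
Births: 8300 × 0.069 = 573 ; 28100 × 0.386 = 10847 → total 11420
15–29: 8200 × 0.972 = 7970
30–44: 8300 × 0.966 = 8018
45–59: 28100 × 0.939 = 26386
60–74: 15800 × 0.954 = 15073
Net migration: 0–14 + 20 → 11440
Giving 11440 / 7970 / 8018 / 26386 / 15073.
Dependents (band 0–14 + band 60–74) = 11440 + 15073 = 26513; working-age = 42374; ratio = 26513/42374 × 100 = 62.6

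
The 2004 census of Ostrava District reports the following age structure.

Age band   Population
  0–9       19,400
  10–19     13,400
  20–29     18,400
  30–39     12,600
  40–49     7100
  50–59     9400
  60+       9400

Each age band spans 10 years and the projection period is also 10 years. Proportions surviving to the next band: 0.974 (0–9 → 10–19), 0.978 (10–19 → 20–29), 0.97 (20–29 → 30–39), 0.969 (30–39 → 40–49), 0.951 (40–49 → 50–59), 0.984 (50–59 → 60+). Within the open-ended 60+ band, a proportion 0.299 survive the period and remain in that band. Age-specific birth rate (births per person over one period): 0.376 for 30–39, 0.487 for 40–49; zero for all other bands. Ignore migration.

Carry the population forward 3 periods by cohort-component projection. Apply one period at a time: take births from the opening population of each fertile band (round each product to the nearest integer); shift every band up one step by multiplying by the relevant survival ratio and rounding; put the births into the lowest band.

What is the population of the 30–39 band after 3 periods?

17926

(Bands numbered youngest = 1 to oldest = 7.)
Period 1.
Births: 12600 × 0.376 = 4738 ; 7100 × 0.487 = 3458 → 8196
Band 2: 19400 × 0.974 = 18896
Band 3: 13400 × 0.978 = 13105
Band 4: 18400 × 0.97 = 17848
Band 5: 12600 × 0.969 = 12209
Band 6: 7100 × 0.951 = 6752
Band 7: 9400 × 0.984 + 9400 × 0.299 = 9250 + 2811 = 12061
Population now: 0–9=8196, 10–19=18896, 20–29=13105, 30–39=17848, 40–49=12209, 50–59=6752, 60+=12061
Period 2.
Births: 17848 × 0.376 = 6711 ; 12209 × 0.487 = 5946 → 12657
Band 2: 8196 × 0.974 = 7983
Band 3: 18896 × 0.978 = 18480
Band 4: 13105 × 0.97 = 12712
Band 5: 17848 × 0.969 = 17295
Band 6: 12209 × 0.951 = 11611
Band 7: 6752 × 0.984 + 12061 × 0.299 = 6644 + 3606 = 10250
Population now: 0–9=12657, 10–19=7983, 20–29=18480, 30–39=12712, 40–49=17295, 50–59=11611, 60+=10250
Period 3.
Births: 12712 × 0.376 = 4780 ; 17295 × 0.487 = 8423 → 13203
Band 2: 12657 × 0.974 = 12328
Band 3: 7983 × 0.978 = 7807
Band 4: 18480 × 0.97 = 17926
Band 5: 12712 × 0.969 = 12318
Band 6: 17295 × 0.951 = 16448
Band 7: 11611 × 0.984 + 10250 × 0.299 = 11425 + 3065 = 14490
Population now: 0–9=13203, 10–19=12328, 20–29=7807, 30–39=17926, 40–49=12318, 50–59=16448, 60+=14490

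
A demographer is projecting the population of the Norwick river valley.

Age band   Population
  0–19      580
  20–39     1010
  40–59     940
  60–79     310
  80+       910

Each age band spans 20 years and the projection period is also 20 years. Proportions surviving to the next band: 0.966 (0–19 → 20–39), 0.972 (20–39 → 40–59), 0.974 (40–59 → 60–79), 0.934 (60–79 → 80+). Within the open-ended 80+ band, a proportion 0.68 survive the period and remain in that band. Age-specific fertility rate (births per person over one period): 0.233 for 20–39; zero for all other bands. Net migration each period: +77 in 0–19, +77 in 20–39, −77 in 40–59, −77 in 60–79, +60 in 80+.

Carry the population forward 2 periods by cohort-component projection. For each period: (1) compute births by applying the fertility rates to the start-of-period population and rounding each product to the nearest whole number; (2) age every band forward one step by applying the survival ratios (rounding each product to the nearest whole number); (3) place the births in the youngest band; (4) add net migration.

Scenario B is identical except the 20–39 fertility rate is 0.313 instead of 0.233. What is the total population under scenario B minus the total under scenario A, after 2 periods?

130

— Period 1 —
Births: 1010 × 0.233 = 235
20–39: 580 × 0.966 = 560
40–59: 1010 × 0.972 = 982
60–79: 940 × 0.974 = 916
80+: 310 × 0.934 + 910 × 0.68 = 290 + 619 = 909
Net migration: 0–19 + 77 → 312; 20–39 + 77 → 637; 40–59 − 77 → 905; 60–79 − 77 → 839; 80+ + 60 → 969
Giving 312 / 637 / 905 / 839 / 969.
— Period 2 —
Births: 637 × 0.233 = 148
20–39: 312 × 0.966 = 301
40–59: 637 × 0.972 = 619
60–79: 905 × 0.974 = 881
80+: 839 × 0.934 + 969 × 0.68 = 784 + 659 = 1443
Net migration: 0–19 + 77 → 225; 20–39 + 77 → 378; 40–59 − 77 → 542; 60–79 − 77 → 804; 80+ + 60 → 1503
Giving 225 / 378 / 542 / 804 / 1503.
Scenario A total after 2 periods: 3452
Scenario B projection —
— Period 1 —
Births: 1010 × 0.313 = 316
20–39: 580 × 0.966 = 560
40–59: 1010 × 0.972 = 982
60–79: 940 × 0.974 = 916
80+: 310 × 0.934 + 910 × 0.68 = 290 + 619 = 909
Net migration: 0–19 + 77 → 393; 20–39 + 77 → 637; 40–59 − 77 → 905; 60–79 − 77 → 839; 80+ + 60 → 969
Giving 393 / 637 / 905 / 839 / 969.
— Period 2 —
Births: 637 × 0.313 = 199
20–39: 393 × 0.966 = 380
40–59: 637 × 0.972 = 619
60–79: 905 × 0.974 = 881
80+: 839 × 0.934 + 969 × 0.68 = 784 + 659 = 1443
Net migration: 0–19 + 77 → 276; 20–39 + 77 → 457; 40–59 − 77 → 542; 60–79 − 77 → 804; 80+ + 60 → 1503
Giving 276 / 457 / 542 / 804 / 1503.
Scenario B total after 2 periods: 3582
Difference B − A = 3582 − 3452 = 130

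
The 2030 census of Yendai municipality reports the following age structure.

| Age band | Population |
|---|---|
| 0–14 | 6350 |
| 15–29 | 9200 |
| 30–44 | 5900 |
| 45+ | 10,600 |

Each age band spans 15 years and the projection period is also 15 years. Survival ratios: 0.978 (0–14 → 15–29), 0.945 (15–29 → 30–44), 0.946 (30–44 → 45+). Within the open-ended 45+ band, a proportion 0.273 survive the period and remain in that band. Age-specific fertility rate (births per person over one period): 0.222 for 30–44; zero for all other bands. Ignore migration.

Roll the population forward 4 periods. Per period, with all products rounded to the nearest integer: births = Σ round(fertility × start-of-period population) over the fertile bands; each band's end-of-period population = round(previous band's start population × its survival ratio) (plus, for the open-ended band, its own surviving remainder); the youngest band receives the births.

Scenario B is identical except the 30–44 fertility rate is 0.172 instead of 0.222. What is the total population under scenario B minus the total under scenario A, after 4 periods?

-1056

Numbering the groups 1..4 from youngest to oldest:
Period 1:
Births: 5900 * 0.222 = 1310
Group 2: 6350 * 0.978 = 6210
Group 3: 9200 * 0.945 = 8694
Group 4: 5900 * 0.946 + 10600 * 0.273 = 5581 + 2894 = 8475
Giving 1310 / 6210 / 8694 / 8475.
Period 2:
Births: 8694 * 0.222 = 1930
Group 2: 1310 * 0.978 = 1281
Group 3: 6210 * 0.945 = 5868
Group 4: 8694 * 0.946 + 8475 * 0.273 = 8225 + 2314 = 10539
Giving 1930 / 1281 / 5868 / 10539.
Period 3:
Births: 5868 * 0.222 = 1303
Group 2: 1930 * 0.978 = 1888
Group 3: 1281 * 0.945 = 1211
Group 4: 5868 * 0.946 + 10539 * 0.273 = 5551 + 2877 = 8428
Giving 1303 / 1888 / 1211 / 8428.
Period 4:
Births: 1211 * 0.222 = 269
Group 2: 1303 * 0.978 = 1274
Group 3: 1888 * 0.945 = 1784
Group 4: 1211 * 0.946 + 8428 * 0.273 = 1146 + 2301 = 3447
Giving 269 / 1274 / 1784 / 3447.
Scenario A total after 4 periods: 6774
Scenario B projection —
Period 1:
Births: 5900 * 0.172 = 1015
Group 2: 6350 * 0.978 = 6210
Group 3: 9200 * 0.945 = 8694
Group 4: 5900 * 0.946 + 10600 * 0.273 = 5581 + 2894 = 8475
Giving 1015 / 6210 / 8694 / 8475.
Period 2:
Births: 8694 * 0.172 = 1495
Group 2: 1015 * 0.978 = 993
Group 3: 6210 * 0.945 = 5868
Group 4: 8694 * 0.946 + 8475 * 0.273 = 8225 + 2314 = 10539
Giving 1495 / 993 / 5868 / 10539.
Period 3:
Births: 5868 * 0.172 = 1009
Group 2: 1495 * 0.978 = 1462
Group 3: 993 * 0.945 = 938
Group 4: 5868 * 0.946 + 10539 * 0.273 = 5551 + 2877 = 8428
Giving 1009 / 1462 / 938 / 8428.
Period 4:
Births: 938 * 0.172 = 161
Group 2: 1009 * 0.978 = 987
Group 3: 1462 * 0.945 = 1382
Group 4: 938 * 0.946 + 8428 * 0.273 = 887 + 2301 = 3188
Giving 161 / 987 / 1382 / 3188.
Scenario B total after 4 periods: 5718
Difference B − A = 5718 − 6774 = -1056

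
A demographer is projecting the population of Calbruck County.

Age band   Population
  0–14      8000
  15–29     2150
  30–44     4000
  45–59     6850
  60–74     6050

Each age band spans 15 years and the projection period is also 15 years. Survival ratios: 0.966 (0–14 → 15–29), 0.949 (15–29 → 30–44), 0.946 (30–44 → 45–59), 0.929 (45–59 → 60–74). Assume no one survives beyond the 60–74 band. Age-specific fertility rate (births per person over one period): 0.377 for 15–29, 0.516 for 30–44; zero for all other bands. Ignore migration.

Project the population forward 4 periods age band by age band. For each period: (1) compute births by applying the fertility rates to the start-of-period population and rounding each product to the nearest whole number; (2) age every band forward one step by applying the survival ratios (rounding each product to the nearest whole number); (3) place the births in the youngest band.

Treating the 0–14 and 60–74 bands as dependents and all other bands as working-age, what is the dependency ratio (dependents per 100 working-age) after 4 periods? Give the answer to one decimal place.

(Bands numbered youngest = 1 to oldest = 5.)
[period 1]
Births: 2150 × 0.377 = 811 ; 4000 × 0.516 = 2064 — total 2875
Band 2: 8000 × 0.966 = 7728
Band 3: 2150 × 0.949 = 2040
Band 4: 4000 × 0.946 = 3784
Band 5: 6850 × 0.929 = 6364
→ [2875, 7728, 2040, 3784, 6364]
[period 2]
Births: 7728 × 0.377 = 2913 ; 2040 × 0.516 = 1053 — total 3966
Band 2: 2875 × 0.966 = 2777
Band 3: 7728 × 0.949 = 7334
Band 4: 2040 × 0.946 = 1930
Band 5: 3784 × 0.929 = 3515
→ [3966, 2777, 7334, 1930, 3515]
[period 3]
Births: 2777 × 0.377 = 1047 ; 7334 × 0.516 = 3784 — total 4831
Band 2: 3966 × 0.966 = 3831
Band 3: 2777 × 0.949 = 2635
Band 4: 7334 × 0.946 = 6938
Band 5: 1930 × 0.929 = 1793
→ [4831, 3831, 2635, 6938, 1793]
[period 4]
Births: 3831 × 0.377 = 1444 ; 2635 × 0.516 = 1360 — total 2804
Band 2: 4831 × 0.966 = 4667
Band 3: 3831 × 0.949 = 3636
Band 4: 2635 × 0.946 = 2493
Band 5: 6938 × 0.929 = 6445
→ [2804, 4667, 3636, 2493, 6445]
Dependents (band 0–14 + band 60–74) = 2804 + 6445 = 9249; working-age = 10796; ratio = 9249/10796 × 100 = 85.7

85.7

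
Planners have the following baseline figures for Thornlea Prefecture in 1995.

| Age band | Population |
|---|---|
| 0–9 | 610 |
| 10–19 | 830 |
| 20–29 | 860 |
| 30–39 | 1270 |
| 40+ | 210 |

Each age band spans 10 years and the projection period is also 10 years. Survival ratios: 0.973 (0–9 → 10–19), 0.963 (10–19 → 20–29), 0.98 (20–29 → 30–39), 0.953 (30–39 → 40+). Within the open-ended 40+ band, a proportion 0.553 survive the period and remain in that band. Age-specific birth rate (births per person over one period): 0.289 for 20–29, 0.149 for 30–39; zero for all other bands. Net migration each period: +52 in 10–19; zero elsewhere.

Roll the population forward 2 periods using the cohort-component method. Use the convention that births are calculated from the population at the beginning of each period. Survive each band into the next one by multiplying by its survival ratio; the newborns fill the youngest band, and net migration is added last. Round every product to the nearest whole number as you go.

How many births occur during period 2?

357

— Period 1 —
Births: 860 * 0.289 = 249 ; 1270 * 0.149 = 189 ⇒ total 438
10–19: 610 * 0.973 = 594
20–29: 830 * 0.963 = 799
30–39: 860 * 0.98 = 843
40+: 1270 * 0.953 + 210 * 0.553 = 1210 + 116 = 1326
Net migration: 10–19 + 52 → 646
Giving 438 / 646 / 799 / 843 / 1326.
— Period 2 —
Births: 799 * 0.289 = 231 ; 843 * 0.149 = 126 ⇒ total 357
10–19: 438 * 0.973 = 426
20–29: 646 * 0.963 = 622
30–39: 799 * 0.98 = 783
40+: 843 * 0.953 + 1326 * 0.553 = 803 + 733 = 1536
Net migration: 10–19 + 52 → 478
Giving 357 / 478 / 622 / 783 / 1536.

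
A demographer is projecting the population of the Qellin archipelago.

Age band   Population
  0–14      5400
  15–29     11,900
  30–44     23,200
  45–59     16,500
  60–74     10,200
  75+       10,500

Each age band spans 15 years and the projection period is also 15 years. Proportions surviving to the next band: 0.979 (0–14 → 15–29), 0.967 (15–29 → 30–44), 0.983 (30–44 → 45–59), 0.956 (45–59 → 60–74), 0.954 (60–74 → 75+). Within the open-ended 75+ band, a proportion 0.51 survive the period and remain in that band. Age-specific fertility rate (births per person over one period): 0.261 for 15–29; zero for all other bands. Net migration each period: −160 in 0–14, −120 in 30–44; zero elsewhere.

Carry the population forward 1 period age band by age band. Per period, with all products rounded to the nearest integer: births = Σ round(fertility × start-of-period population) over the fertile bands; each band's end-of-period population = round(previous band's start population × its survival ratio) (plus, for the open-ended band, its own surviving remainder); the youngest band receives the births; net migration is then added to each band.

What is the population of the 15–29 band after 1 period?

Numbering the groups 1..6 from youngest to oldest:
— Period 1 —
Births: 11900 * 0.261 = 3106
Group 2: 5400 * 0.979 = 5287
Group 3: 11900 * 0.967 = 11507
Group 4: 23200 * 0.983 = 22806
Group 5: 16500 * 0.956 = 15774
Group 6: 10200 * 0.954 + 10500 * 0.51 = 9731 + 5355 = 15086
Net migration: Group 1 − 160 → 2946; Group 3 − 120 → 11387
→ [2946, 5287, 11387, 22806, 15774, 15086]

5287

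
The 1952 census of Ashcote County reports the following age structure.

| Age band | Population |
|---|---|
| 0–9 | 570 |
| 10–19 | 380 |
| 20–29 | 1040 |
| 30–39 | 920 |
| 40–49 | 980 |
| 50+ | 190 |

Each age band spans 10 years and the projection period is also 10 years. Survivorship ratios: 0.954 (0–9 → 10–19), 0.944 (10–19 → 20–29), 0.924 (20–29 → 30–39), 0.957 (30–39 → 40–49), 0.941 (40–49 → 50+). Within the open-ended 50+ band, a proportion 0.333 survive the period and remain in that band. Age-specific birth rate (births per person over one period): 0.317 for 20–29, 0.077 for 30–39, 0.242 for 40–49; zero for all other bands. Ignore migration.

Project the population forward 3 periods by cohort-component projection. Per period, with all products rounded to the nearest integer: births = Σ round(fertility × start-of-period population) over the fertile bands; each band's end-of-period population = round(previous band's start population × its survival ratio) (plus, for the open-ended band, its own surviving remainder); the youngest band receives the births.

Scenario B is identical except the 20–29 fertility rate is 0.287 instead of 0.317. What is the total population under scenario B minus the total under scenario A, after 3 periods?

Numbering the bands 1..6 from youngest to oldest:
Period 1.
Births: 1040 * 0.317 = 330  |  920 * 0.077 = 71  |  980 * 0.242 = 237 → 638
Band 2: 570 * 0.954 = 544
Band 3: 380 * 0.944 = 359
Band 4: 1040 * 0.924 = 961
Band 5: 920 * 0.957 = 880
Band 6: 980 * 0.941 + 190 * 0.333 = 922 + 63 = 985
End of period: [638, 544, 359, 961, 880, 985]
Period 2.
Births: 359 * 0.317 = 114  |  961 * 0.077 = 74  |  880 * 0.242 = 213 → 401
Band 2: 638 * 0.954 = 609
Band 3: 544 * 0.944 = 514
Band 4: 359 * 0.924 = 332
Band 5: 961 * 0.957 = 920
Band 6: 880 * 0.941 + 985 * 0.333 = 828 + 328 = 1156
End of period: [401, 609, 514, 332, 920, 1156]
Period 3.
Births: 514 * 0.317 = 163  |  332 * 0.077 = 26  |  920 * 0.242 = 223 → 412
Band 2: 401 * 0.954 = 383
Band 3: 609 * 0.944 = 575
Band 4: 514 * 0.924 = 475
Band 5: 332 * 0.957 = 318
Band 6: 920 * 0.941 + 1156 * 0.333 = 866 + 385 = 1251
End of period: [412, 383, 575, 475, 318, 1251]
Scenario A total after 3 periods: 3414
Scenario B projection —
Period 1.
Births: 1040 * 0.287 = 298  |  920 * 0.077 = 71  |  980 * 0.242 = 237 → 606
Band 2: 570 * 0.954 = 544
Band 3: 380 * 0.944 = 359
Band 4: 1040 * 0.924 = 961
Band 5: 920 * 0.957 = 880
Band 6: 980 * 0.941 + 190 * 0.333 = 922 + 63 = 985
End of period: [606, 544, 359, 961, 880, 985]
Period 2.
Births: 359 * 0.287 = 103  |  961 * 0.077 = 74  |  880 * 0.242 = 213 → 390
Band 2: 606 * 0.954 = 578
Band 3: 544 * 0.944 = 514
Band 4: 359 * 0.924 = 332
Band 5: 961 * 0.957 = 920
Band 6: 880 * 0.941 + 985 * 0.333 = 828 + 328 = 1156
End of period: [390, 578, 514, 332, 920, 1156]
Period 3.
Births: 514 * 0.287 = 148  |  332 * 0.077 = 26  |  920 * 0.242 = 223 → 397
Band 2: 390 * 0.954 = 372
Band 3: 578 * 0.944 = 546
Band 4: 514 * 0.924 = 475
Band 5: 332 * 0.957 = 318
Band 6: 920 * 0.941 + 1156 * 0.333 = 866 + 385 = 1251
End of period: [397, 372, 546, 475, 318, 1251]
Scenario B total after 3 periods: 3359
Difference B − A = 3359 − 3414 = -55

-55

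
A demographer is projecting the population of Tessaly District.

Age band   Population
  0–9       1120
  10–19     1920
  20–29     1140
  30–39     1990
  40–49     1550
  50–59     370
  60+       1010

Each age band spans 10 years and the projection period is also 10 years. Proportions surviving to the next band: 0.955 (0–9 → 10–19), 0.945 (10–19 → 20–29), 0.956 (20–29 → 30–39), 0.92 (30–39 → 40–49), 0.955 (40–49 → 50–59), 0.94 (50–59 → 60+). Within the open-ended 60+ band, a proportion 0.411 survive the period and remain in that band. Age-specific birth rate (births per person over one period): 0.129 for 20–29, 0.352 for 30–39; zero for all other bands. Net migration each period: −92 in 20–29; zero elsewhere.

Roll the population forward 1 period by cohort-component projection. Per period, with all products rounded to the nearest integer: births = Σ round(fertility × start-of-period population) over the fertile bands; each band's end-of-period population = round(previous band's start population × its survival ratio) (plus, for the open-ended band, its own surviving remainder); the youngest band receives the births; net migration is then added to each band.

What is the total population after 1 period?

8803

Numbering the bands 1..7 from youngest to oldest:
After projecting period 1:
Births: 1140 * 0.129 = 147  |  1990 * 0.352 = 700 ⇒ total 847
Band 2: 1120 * 0.955 = 1070
Band 3: 1920 * 0.945 = 1814
Band 4: 1140 * 0.956 = 1090
Band 5: 1990 * 0.92 = 1831
Band 6: 1550 * 0.955 = 1480
Band 7: 370 * 0.94 + 1010 * 0.411 = 348 + 415 = 763
Net migration: Band 3 − 92 → 1722
End of period: [847, 1070, 1722, 1090, 1831, 1480, 763]
Total after period 1: 847 + 1070 + 1722 + 1090 + 1831 + 1480 + 763 = 8803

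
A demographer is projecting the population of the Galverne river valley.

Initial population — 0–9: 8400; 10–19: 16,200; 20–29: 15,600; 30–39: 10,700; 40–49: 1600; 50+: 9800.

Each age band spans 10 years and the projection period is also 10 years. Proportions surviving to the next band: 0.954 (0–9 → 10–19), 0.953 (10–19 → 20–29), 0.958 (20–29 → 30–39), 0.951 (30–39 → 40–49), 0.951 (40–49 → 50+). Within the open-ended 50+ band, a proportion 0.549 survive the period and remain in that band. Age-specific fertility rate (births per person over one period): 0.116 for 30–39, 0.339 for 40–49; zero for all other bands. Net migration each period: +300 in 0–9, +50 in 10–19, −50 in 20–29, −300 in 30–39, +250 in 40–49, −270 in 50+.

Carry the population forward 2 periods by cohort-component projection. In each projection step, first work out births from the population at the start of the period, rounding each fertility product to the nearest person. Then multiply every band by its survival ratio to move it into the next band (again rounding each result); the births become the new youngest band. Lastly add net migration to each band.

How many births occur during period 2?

5233

[period 1]
Births: 10700 * 0.116 = 1241 ; 1600 * 0.339 = 542 → total 1783
10–19: 8400 * 0.954 = 8014
20–29: 16200 * 0.953 = 15439
30–39: 15600 * 0.958 = 14945
40–49: 10700 * 0.951 = 10176
50+: 1600 * 0.951 + 9800 * 0.549 = 1522 + 5380 = 6902
Net migration: 0–9 + 300 → 2083; 10–19 + 50 → 8064; 20–29 − 50 → 15389; 30–39 − 300 → 14645; 40–49 + 250 → 10426; 50+ − 270 → 6632
Population now: 0–9=2083, 10–19=8064, 20–29=15389, 30–39=14645, 40–49=10426, 50+=6632
[period 2]
Births: 14645 * 0.116 = 1699 ; 10426 * 0.339 = 3534 → total 5233
10–19: 2083 * 0.954 = 1987
20–29: 8064 * 0.953 = 7685
30–39: 15389 * 0.958 = 14743
40–49: 14645 * 0.951 = 13927
50+: 10426 * 0.951 + 6632 * 0.549 = 9915 + 3641 = 13556
Net migration: 0–9 + 300 → 5533; 10–19 + 50 → 2037; 20–29 − 50 → 7635; 30–39 − 300 → 14443; 40–49 + 250 → 14177; 50+ − 270 → 13286
Population now: 0–9=5533, 10–19=2037, 20–29=7635, 30–39=14443, 40–49=14177, 50+=13286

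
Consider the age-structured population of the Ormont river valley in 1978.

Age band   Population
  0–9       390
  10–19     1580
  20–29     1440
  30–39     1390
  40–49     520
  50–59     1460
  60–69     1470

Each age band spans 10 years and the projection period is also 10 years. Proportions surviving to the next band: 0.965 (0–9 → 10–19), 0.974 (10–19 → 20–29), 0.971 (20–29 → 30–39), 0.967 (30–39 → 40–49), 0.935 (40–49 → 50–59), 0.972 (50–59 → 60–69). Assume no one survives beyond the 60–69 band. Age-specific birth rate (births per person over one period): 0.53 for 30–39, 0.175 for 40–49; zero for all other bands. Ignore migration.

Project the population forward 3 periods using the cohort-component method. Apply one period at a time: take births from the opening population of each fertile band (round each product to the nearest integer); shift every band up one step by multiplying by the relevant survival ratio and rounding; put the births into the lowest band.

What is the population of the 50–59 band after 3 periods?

1264

Period 1.
Births: 1390 × 0.53 = 737 ; 520 × 0.175 = 91 → total 828
10–19: 390 × 0.965 = 376
20–29: 1580 × 0.974 = 1539
30–39: 1440 × 0.971 = 1398
40–49: 1390 × 0.967 = 1344
50–59: 520 × 0.935 = 486
60–69: 1460 × 0.972 = 1419
End of period: [828, 376, 1539, 1398, 1344, 486, 1419]
Period 2.
Births: 1398 × 0.53 = 741 ; 1344 × 0.175 = 235 → total 976
10–19: 828 × 0.965 = 799
20–29: 376 × 0.974 = 366
30–39: 1539 × 0.971 = 1494
40–49: 1398 × 0.967 = 1352
50–59: 1344 × 0.935 = 1257
60–69: 486 × 0.972 = 472
End of period: [976, 799, 366, 1494, 1352, 1257, 472]
Period 3.
Births: 1494 × 0.53 = 792 ; 1352 × 0.175 = 237 → total 1029
10–19: 976 × 0.965 = 942
20–29: 799 × 0.974 = 778
30–39: 366 × 0.971 = 355
40–49: 1494 × 0.967 = 1445
50–59: 1352 × 0.935 = 1264
60–69: 1257 × 0.972 = 1222
End of period: [1029, 942, 778, 355, 1445, 1264, 1222]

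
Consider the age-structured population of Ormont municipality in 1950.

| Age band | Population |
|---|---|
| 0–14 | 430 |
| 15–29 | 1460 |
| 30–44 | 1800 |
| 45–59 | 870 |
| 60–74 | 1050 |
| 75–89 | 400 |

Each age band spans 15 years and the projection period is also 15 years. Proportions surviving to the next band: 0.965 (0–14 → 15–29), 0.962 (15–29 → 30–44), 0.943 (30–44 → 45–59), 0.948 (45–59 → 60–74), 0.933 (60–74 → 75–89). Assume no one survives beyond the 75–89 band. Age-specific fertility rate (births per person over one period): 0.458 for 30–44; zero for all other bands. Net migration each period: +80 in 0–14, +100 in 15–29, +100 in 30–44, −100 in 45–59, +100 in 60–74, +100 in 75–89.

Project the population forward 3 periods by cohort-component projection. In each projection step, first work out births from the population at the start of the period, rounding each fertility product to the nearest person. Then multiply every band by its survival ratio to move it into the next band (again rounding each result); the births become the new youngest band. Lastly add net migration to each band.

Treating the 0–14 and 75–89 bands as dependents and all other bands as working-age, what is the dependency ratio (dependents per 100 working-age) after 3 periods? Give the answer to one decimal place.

53.1

Period 1:
Births: 1800 × 0.458 = 824
15–29: 430 × 0.965 = 415
30–44: 1460 × 0.962 = 1405
45–59: 1800 × 0.943 = 1697
60–74: 870 × 0.948 = 825
75–89: 1050 × 0.933 = 980
Net migration: 0–14 + 80 → 904; 15–29 + 100 → 515; 30–44 + 100 → 1505; 45–59 − 100 → 1597; 60–74 + 100 → 925; 75–89 + 100 → 1080
Population now: 0–14=904, 15–29=515, 30–44=1505, 45–59=1597, 60–74=925, 75–89=1080
Period 2:
Births: 1505 × 0.458 = 689
15–29: 904 × 0.965 = 872
30–44: 515 × 0.962 = 495
45–59: 1505 × 0.943 = 1419
60–74: 1597 × 0.948 = 1514
75–89: 925 × 0.933 = 863
Net migration: 0–14 + 80 → 769; 15–29 + 100 → 972; 30–44 + 100 → 595; 45–59 − 100 → 1319; 60–74 + 100 → 1614; 75–89 + 100 → 963
Population now: 0–14=769, 15–29=972, 30–44=595, 45–59=1319, 60–74=1614, 75–89=963
Period 3:
Births: 595 × 0.458 = 273
15–29: 769 × 0.965 = 742
30–44: 972 × 0.962 = 935
45–59: 595 × 0.943 = 561
60–74: 1319 × 0.948 = 1250
75–89: 1614 × 0.933 = 1506
Net migration: 0–14 + 80 → 353; 15–29 + 100 → 842; 30–44 + 100 → 1035; 45–59 − 100 → 461; 60–74 + 100 → 1350; 75–89 + 100 → 1606
Population now: 0–14=353, 15–29=842, 30–44=1035, 45–59=461, 60–74=1350, 75–89=1606
Dependents (band 0–14 + band 75–89) = 353 + 1606 = 1959; working-age = 3688; ratio = 1959/3688 × 100 = 53.1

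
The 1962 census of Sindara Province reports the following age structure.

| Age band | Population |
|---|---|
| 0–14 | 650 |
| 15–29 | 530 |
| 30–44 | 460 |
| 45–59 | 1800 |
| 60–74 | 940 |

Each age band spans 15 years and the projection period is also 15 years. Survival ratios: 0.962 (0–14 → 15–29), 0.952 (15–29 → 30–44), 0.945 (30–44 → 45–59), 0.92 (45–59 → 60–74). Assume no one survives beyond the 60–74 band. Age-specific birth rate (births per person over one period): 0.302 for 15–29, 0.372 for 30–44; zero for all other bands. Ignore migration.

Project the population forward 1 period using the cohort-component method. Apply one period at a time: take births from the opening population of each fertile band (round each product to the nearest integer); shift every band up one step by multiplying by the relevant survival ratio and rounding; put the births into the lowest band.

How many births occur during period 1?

[period 1]
Births: 530 * 0.302 = 160  |  460 * 0.372 = 171 → total 331
15–29: 650 * 0.962 = 625
30–44: 530 * 0.952 = 505
45–59: 460 * 0.945 = 435
60–74: 1800 * 0.92 = 1656
→ [331, 625, 505, 435, 1656]

331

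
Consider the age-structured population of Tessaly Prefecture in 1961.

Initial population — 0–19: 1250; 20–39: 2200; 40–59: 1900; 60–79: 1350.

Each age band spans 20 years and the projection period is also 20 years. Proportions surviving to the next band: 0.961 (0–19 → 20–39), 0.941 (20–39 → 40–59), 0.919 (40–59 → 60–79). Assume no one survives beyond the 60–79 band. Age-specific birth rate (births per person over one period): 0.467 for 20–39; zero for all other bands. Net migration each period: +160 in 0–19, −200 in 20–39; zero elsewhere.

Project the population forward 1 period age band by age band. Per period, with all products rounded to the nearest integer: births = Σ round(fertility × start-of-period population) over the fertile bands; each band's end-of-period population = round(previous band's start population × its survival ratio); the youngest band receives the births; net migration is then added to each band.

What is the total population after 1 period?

6004

Period 1.
Births: 2200 × 0.467 = 1027
20–39: 1250 × 0.961 = 1201
40–59: 2200 × 0.941 = 2070
60–79: 1900 × 0.919 = 1746
Net migration: 0–19 + 160 → 1187; 20–39 − 200 → 1001
Population now: 0–19=1187, 20–39=1001, 40–59=2070, 60–79=1746
Total after period 1: 1187 + 1001 + 2070 + 1746 = 6004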